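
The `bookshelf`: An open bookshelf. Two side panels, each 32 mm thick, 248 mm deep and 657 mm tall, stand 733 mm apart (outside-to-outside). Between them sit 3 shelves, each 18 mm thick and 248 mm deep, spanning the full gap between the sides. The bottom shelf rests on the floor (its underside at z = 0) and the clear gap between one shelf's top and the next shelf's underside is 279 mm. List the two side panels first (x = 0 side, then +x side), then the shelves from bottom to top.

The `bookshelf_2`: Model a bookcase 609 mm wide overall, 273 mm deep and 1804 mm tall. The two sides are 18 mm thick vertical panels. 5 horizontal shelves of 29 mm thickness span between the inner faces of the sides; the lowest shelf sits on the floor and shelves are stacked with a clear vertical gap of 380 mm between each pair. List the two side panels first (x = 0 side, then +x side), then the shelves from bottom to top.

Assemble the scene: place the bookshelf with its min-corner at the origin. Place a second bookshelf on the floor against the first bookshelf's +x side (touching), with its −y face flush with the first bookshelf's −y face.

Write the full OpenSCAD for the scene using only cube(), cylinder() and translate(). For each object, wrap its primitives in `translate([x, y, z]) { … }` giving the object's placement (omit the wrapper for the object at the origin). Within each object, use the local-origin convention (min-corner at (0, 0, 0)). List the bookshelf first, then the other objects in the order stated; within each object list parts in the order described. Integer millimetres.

cube([32, 248, 657]);
translate([701, 0, 0]) cube([32, 248, 657]);
translate([32, 0, 0]) cube([669, 248, 18]);
translate([32, 0, 297]) cube([669, 248, 18]);
translate([32, 0, 594]) cube([669, 248, 18]);
translate([733, 0, 0]) {
  cube([18, 273, 1804]);
  translate([591, 0, 0]) cube([18, 273, 1804]);
  translate([18, 0, 0]) cube([573, 273, 29]);
  translate([18, 0, 409]) cube([573, 273, 29]);
  translate([18, 0, 818]) cube([573, 273, 29]);
  translate([18, 0, 1227]) cube([573, 273, 29]);
  translate([18, 0, 1636]) cube([573, 273, 29]);
}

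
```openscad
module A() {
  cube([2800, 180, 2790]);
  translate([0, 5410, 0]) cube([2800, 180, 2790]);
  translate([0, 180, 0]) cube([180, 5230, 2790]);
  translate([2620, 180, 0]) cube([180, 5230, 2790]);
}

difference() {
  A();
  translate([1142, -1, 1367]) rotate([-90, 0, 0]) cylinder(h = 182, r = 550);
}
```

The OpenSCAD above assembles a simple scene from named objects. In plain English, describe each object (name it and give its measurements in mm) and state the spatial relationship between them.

A is the wall frame of a small rectangular building: four walls, each 2790 mm tall and 180 mm thick, enclosing a footprint 2800 mm (x) by 5590 mm (y) outside-to-outside, with no floor or roof. The front and back walls (the −y and +y sides) span the full width; the two side walls fit between them.

The house frame has a circular hole of radius 550 mm through its front wall, centred at (x = 1142, z = 1367).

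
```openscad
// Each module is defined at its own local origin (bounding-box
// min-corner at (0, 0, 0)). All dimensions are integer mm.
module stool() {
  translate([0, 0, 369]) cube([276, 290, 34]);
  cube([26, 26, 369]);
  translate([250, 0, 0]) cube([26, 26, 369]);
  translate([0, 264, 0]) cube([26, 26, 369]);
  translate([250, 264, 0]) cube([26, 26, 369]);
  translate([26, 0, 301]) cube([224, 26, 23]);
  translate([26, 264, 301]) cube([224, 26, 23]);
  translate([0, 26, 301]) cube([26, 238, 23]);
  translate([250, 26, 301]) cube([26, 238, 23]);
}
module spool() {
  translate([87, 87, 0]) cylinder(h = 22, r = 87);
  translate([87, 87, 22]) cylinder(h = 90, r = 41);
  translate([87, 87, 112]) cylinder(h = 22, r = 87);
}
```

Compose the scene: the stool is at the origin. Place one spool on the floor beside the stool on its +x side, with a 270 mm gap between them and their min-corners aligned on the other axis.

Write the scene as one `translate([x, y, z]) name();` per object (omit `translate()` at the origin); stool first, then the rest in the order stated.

stool();
translate([546, 0, 0]) spool();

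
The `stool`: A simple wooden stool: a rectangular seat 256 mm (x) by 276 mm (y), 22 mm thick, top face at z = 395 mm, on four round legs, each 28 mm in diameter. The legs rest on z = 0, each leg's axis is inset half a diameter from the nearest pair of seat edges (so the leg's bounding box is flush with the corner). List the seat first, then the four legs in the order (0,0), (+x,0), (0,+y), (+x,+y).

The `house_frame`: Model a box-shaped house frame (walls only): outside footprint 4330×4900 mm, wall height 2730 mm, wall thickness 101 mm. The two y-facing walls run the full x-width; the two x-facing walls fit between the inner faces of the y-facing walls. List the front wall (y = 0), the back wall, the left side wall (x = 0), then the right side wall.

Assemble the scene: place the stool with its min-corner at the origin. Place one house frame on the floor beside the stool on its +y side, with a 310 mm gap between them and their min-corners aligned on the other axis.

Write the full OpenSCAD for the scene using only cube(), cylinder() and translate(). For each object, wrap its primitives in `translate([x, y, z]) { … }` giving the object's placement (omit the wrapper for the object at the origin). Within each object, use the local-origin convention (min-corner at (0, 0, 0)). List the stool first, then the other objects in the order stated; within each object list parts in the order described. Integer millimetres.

translate([0, 0, 373]) cube([256, 276, 22]);
translate([14, 14, 0]) cylinder(h = 373, r = 14);
translate([242, 14, 0]) cylinder(h = 373, r = 14);
translate([14, 262, 0]) cylinder(h = 373, r = 14);
translate([242, 262, 0]) cylinder(h = 373, r = 14);
translate([0, 586, 0]) {
  cube([4330, 101, 2730]);
  translate([0, 4799, 0]) cube([4330, 101, 2730]);
  translate([0, 101, 0]) cube([101, 4698, 2730]);
  translate([4229, 101, 0]) cube([101, 4698, 2730]);
}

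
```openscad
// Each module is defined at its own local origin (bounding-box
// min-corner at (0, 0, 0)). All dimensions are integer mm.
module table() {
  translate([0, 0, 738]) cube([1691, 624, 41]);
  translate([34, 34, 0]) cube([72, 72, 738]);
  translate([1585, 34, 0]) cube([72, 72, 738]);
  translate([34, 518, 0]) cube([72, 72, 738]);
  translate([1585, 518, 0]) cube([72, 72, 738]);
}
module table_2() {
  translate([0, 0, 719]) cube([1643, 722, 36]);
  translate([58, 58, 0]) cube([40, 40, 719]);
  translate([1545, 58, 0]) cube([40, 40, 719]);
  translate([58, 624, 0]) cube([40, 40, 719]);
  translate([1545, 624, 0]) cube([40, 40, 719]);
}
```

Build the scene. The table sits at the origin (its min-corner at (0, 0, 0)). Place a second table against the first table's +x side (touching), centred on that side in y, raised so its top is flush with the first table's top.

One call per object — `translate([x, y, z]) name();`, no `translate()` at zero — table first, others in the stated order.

table();
translate([1691, -49, 24]) table_2();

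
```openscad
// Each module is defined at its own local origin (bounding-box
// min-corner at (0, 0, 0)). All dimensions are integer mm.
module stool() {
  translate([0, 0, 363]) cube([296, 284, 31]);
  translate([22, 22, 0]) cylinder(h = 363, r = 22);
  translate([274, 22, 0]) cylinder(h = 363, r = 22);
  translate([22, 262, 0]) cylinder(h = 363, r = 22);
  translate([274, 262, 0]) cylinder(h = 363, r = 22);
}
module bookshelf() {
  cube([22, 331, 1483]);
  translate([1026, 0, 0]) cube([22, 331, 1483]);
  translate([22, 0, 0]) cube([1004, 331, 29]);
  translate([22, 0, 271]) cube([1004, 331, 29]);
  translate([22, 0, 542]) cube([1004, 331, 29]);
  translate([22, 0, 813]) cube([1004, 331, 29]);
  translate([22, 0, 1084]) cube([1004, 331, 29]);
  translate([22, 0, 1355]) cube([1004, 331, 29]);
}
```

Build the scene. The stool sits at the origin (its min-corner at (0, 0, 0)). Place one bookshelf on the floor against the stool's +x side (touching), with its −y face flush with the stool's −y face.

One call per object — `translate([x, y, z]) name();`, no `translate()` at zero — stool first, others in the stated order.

stool();
translate([296, 0, 0]) bookshelf();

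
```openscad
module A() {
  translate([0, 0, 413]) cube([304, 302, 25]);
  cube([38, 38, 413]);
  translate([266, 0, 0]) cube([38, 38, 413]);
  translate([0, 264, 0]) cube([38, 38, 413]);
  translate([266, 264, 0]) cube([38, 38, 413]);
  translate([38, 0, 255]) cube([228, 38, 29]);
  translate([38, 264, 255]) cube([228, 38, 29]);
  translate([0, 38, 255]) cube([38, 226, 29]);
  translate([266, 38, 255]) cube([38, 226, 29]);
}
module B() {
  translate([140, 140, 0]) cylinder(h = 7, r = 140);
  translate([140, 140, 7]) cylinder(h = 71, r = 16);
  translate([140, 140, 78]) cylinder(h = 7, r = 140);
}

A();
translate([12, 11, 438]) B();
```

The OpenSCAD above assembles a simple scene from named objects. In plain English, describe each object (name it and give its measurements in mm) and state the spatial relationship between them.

A is a four-legged stool. The seat is 304×302 mm, 25 mm thick, top at z = 438 mm. It stands on four square legs, each 38×38 mm in cross-section, from z = 0 to the seat underside, each flush with a corner of the seat. Four stretchers, 38 mm wide and 29 mm tall, connect adjacent legs with their undersides at z = 255 mm, each running between the inner faces of the legs it joins and aligned with the legs' outer faces on the other axis.

B is a spool: two coaxial disc flanges of radius 140 mm and thickness 7 mm, joined by a core cylinder of radius 16 mm and height 71 mm. The lower flange rests on z = 0 and the three cylinders share a vertical axis.

The spool is on top of the stool, centred.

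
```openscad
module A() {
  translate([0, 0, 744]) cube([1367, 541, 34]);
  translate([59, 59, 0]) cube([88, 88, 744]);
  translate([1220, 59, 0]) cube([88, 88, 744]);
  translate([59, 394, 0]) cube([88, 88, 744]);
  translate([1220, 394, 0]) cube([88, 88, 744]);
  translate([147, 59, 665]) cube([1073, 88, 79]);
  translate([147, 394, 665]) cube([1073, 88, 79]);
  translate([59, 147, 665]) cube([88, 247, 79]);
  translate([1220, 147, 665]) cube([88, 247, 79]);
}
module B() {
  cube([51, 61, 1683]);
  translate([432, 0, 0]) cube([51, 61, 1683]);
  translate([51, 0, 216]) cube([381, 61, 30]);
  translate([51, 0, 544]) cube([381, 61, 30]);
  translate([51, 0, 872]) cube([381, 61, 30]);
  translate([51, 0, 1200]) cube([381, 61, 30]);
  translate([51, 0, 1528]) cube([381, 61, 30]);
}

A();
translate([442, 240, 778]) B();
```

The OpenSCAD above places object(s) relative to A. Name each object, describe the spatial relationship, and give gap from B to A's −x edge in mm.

The ladder's min-x is at 442; the table's min-x is 0; gap = 442 mm.

A is a table. B is a ladder. The ladder is on top of the table, centred. The gap from the ladder to the table's −x edge is 442 mm.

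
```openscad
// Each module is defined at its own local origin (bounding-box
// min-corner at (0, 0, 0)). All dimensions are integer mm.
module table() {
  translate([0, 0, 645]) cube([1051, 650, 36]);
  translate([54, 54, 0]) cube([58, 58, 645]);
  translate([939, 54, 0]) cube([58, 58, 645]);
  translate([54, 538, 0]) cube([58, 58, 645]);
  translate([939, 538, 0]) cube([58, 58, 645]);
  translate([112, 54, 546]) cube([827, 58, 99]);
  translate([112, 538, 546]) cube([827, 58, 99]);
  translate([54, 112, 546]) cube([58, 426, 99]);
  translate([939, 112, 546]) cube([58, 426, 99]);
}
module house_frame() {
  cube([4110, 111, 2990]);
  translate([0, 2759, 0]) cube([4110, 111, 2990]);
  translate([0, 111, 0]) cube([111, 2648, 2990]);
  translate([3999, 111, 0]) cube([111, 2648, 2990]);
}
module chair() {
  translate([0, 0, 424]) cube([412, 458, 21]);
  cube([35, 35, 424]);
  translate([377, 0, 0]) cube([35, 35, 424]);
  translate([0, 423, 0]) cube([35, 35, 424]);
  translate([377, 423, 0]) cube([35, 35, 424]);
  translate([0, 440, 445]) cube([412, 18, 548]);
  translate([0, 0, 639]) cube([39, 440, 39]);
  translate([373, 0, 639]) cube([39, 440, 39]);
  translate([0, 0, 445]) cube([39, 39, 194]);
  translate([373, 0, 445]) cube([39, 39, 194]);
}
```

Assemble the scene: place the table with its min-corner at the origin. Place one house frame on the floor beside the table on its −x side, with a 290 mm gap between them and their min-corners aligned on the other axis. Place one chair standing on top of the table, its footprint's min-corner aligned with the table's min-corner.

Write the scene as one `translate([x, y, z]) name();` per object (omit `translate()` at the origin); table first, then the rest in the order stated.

table();
translate([-4400, 0, 0]) house_frame();
translate([0, 0, 681]) chair();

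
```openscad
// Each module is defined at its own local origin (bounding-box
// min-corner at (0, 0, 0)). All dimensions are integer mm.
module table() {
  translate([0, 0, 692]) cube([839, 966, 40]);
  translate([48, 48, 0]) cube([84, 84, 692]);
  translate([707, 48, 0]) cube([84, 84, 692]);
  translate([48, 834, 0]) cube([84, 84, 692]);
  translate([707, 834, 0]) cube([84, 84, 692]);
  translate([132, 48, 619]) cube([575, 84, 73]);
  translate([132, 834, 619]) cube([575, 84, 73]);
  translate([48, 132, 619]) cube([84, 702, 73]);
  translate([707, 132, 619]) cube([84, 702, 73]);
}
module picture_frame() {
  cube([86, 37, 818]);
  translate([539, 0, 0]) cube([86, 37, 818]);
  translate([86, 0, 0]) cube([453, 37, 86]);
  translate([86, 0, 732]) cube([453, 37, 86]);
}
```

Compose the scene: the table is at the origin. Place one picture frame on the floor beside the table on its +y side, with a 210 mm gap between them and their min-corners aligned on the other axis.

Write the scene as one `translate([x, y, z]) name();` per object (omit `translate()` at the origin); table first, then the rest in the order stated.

table();
translate([0, 1176, 0]) picture_frame();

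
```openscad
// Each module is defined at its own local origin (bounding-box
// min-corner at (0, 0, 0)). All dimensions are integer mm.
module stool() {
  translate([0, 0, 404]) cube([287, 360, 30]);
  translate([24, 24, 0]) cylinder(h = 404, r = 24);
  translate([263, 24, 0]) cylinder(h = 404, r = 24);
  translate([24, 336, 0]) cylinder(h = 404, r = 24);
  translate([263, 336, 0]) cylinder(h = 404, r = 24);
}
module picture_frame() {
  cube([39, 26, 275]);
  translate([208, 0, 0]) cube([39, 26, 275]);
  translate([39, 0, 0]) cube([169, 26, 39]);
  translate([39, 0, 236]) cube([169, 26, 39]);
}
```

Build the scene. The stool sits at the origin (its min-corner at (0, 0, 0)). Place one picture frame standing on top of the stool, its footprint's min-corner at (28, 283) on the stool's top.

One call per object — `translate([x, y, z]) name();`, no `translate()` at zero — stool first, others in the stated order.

stool();
translate([28, 283, 434]) picture_frame();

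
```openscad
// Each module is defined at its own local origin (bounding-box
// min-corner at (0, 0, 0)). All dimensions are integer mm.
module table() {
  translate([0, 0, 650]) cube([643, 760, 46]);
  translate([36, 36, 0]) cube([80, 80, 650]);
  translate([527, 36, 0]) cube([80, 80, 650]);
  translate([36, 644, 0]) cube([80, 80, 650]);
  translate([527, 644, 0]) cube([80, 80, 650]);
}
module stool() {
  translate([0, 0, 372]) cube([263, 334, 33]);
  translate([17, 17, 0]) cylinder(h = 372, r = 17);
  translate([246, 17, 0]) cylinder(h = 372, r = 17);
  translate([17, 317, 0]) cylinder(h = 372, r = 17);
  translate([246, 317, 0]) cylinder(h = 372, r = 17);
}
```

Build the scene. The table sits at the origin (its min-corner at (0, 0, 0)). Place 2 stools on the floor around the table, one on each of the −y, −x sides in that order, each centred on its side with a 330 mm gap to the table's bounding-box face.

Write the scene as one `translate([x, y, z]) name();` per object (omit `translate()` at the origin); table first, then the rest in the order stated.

table();
translate([190, -664, 0]) stool();
translate([-593, 213, 0]) stool();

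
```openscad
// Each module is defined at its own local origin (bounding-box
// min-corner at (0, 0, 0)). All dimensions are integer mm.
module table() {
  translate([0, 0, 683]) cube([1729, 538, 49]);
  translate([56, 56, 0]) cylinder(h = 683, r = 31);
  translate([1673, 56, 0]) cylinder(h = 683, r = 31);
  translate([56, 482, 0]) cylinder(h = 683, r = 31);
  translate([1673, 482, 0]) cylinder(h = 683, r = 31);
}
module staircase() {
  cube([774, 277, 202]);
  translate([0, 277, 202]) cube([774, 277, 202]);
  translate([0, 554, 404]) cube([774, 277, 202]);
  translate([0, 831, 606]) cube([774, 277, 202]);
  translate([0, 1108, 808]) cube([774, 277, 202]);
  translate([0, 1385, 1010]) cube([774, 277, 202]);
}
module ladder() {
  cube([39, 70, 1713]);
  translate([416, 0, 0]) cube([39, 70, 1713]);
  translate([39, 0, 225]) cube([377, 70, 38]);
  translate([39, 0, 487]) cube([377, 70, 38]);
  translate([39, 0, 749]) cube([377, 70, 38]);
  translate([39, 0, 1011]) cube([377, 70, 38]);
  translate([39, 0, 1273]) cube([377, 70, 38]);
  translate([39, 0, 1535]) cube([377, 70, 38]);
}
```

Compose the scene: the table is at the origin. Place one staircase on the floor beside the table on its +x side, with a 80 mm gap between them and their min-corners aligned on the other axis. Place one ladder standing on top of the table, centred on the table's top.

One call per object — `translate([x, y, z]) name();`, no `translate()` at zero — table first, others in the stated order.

table();
translate([1809, 0, 0]) staircase();
translate([637, 234, 732]) ladder();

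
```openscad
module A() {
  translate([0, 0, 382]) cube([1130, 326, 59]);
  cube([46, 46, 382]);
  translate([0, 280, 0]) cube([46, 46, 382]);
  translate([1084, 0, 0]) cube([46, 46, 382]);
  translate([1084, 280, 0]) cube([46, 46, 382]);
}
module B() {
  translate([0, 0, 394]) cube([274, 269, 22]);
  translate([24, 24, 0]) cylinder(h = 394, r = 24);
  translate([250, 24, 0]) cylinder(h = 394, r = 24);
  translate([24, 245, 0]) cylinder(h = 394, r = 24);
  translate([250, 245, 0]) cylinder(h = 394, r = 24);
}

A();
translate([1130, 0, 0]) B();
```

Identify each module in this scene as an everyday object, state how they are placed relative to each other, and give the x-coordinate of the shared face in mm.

The bench's +x face and the stool's −x face are both at x = 1130 mm.

A is a bench. B is a stool. The stool is against the bench's +x side, with their −y faces flush. The x-coordinate of the shared face is 1130 mm.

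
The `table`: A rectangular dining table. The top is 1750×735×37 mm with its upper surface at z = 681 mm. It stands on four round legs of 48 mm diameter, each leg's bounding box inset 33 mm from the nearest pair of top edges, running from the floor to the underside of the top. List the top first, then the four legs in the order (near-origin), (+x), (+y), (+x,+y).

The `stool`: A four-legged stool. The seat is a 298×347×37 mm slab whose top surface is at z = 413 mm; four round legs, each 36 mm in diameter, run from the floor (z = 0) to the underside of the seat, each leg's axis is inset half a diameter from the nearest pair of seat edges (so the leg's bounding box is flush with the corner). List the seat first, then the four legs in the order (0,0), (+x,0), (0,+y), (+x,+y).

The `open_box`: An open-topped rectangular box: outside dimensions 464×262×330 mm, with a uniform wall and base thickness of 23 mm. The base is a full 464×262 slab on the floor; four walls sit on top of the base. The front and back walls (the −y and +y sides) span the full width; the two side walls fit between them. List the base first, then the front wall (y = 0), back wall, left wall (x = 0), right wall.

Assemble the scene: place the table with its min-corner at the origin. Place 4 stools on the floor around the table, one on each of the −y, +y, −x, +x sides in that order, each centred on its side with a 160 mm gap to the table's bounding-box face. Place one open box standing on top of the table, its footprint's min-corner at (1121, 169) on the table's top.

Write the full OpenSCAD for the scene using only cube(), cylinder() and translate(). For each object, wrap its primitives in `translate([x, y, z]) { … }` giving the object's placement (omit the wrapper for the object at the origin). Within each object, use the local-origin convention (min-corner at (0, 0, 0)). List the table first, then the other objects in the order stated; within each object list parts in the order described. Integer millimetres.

translate([0, 0, 644]) cube([1750, 735, 37]);
translate([57, 57, 0]) cylinder(h = 644, r = 24);
translate([1693, 57, 0]) cylinder(h = 644, r = 24);
translate([57, 678, 0]) cylinder(h = 644, r = 24);
translate([1693, 678, 0]) cylinder(h = 644, r = 24);
translate([726, -507, 0]) {
  translate([0, 0, 376]) cube([298, 347, 37]);
  translate([18, 18, 0]) cylinder(h = 376, r = 18);
  translate([280, 18, 0]) cylinder(h = 376, r = 18);
  translate([18, 329, 0]) cylinder(h = 376, r = 18);
  translate([280, 329, 0]) cylinder(h = 376, r = 18);
}
translate([726, 895, 0]) {
  translate([0, 0, 376]) cube([298, 347, 37]);
  translate([18, 18, 0]) cylinder(h = 376, r = 18);
  translate([280, 18, 0]) cylinder(h = 376, r = 18);
  translate([18, 329, 0]) cylinder(h = 376, r = 18);
  translate([280, 329, 0]) cylinder(h = 376, r = 18);
}
translate([-458, 194, 0]) {
  translate([0, 0, 376]) cube([298, 347, 37]);
  translate([18, 18, 0]) cylinder(h = 376, r = 18);
  translate([280, 18, 0]) cylinder(h = 376, r = 18);
  translate([18, 329, 0]) cylinder(h = 376, r = 18);
  translate([280, 329, 0]) cylinder(h = 376, r = 18);
}
translate([1910, 194, 0]) {
  translate([0, 0, 376]) cube([298, 347, 37]);
  translate([18, 18, 0]) cylinder(h = 376, r = 18);
  translate([280, 18, 0]) cylinder(h = 376, r = 18);
  translate([18, 329, 0]) cylinder(h = 376, r = 18);
  translate([280, 329, 0]) cylinder(h = 376, r = 18);
}
translate([1121, 169, 681]) {
  cube([464, 262, 23]);
  translate([0, 0, 23]) cube([464, 23, 307]);
  translate([0, 239, 23]) cube([464, 23, 307]);
  translate([0, 23, 23]) cube([23, 216, 307]);
  translate([441, 23, 23]) cube([23, 216, 307]);
}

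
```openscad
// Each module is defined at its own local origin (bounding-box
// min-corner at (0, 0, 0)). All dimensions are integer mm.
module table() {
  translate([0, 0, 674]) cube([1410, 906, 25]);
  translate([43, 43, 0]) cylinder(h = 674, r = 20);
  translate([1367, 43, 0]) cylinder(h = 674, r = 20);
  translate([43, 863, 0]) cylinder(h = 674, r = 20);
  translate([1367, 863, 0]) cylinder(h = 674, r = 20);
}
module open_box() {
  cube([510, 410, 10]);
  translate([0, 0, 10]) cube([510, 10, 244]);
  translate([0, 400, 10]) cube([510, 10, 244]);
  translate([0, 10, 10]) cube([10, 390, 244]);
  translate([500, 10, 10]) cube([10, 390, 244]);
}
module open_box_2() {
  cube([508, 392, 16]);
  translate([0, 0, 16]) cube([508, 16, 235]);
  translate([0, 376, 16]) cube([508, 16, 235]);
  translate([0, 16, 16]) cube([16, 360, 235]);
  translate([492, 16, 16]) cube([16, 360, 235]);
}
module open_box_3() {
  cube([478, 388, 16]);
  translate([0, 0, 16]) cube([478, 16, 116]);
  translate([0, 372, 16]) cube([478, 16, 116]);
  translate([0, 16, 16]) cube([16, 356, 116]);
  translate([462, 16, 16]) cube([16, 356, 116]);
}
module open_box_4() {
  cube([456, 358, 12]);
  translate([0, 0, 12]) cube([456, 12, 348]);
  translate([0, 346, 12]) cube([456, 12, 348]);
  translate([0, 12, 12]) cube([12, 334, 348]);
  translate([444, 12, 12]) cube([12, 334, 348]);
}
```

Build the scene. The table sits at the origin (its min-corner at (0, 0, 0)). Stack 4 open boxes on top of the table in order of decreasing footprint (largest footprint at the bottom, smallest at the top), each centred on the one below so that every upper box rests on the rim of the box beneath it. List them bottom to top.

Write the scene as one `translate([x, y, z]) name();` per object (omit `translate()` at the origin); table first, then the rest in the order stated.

table();
translate([450, 248, 699]) open_box();
translate([451, 257, 953]) open_box_2();
translate([466, 259, 1204]) open_box_3();
translate([477, 274, 1336]) open_box_4();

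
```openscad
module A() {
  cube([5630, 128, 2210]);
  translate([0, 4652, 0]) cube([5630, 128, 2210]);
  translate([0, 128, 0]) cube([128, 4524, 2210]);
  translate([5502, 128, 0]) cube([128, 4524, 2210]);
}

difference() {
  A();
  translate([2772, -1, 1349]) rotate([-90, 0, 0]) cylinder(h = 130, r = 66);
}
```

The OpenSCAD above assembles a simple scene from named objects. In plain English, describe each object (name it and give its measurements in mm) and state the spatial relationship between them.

A is a box-shaped house frame (walls only): outside footprint 5630×4780 mm, wall height 2210 mm, wall thickness 128 mm. The two y-facing walls run the full x-width; the two x-facing walls fit between the inner faces of the y-facing walls.

The house frame has a circular hole of radius 66 mm through its front wall, centred at (x = 2772, z = 1349).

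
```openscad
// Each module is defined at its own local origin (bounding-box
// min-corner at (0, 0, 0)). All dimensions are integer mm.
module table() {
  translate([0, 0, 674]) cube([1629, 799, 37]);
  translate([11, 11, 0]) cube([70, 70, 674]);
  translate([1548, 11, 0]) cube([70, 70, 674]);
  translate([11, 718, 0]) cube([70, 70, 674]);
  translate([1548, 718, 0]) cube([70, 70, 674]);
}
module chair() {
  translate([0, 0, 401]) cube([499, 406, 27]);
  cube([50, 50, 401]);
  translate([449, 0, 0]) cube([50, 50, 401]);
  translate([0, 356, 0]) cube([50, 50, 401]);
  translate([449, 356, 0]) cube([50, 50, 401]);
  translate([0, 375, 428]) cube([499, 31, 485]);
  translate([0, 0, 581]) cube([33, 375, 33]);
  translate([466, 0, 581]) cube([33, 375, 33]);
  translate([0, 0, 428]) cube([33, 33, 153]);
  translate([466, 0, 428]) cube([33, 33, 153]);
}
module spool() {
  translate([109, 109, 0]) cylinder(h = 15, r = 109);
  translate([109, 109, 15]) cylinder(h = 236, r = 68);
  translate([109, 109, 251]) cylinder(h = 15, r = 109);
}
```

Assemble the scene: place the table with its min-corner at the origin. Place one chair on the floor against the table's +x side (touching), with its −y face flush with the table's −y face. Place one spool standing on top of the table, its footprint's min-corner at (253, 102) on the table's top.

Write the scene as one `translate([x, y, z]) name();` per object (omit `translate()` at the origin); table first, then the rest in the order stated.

table();
translate([1629, 0, 0]) chair();
translate([253, 102, 711]) spool();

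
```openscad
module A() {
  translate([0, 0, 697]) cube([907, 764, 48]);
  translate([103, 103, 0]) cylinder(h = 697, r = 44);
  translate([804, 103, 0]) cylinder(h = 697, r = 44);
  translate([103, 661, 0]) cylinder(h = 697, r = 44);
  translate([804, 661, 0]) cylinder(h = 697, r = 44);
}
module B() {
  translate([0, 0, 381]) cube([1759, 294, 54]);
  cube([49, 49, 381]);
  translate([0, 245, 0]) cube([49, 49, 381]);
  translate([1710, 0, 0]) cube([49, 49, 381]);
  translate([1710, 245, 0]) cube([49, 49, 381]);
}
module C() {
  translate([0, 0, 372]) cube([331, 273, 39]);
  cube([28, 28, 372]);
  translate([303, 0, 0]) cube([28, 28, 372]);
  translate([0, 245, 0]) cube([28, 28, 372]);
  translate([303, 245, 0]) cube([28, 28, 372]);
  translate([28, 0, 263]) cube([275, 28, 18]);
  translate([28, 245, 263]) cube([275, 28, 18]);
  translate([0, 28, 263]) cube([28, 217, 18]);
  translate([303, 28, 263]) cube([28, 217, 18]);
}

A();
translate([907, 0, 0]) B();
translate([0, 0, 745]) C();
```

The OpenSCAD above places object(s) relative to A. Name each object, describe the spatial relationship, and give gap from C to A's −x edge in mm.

A is a table. B is a bench. C is a stool. The bench is against the table's +x side, with their −y faces flush. The stool is on top of the table. The gap from the stool to the table's −x edge is 0 mm.

The stool's min-x is at 0; the table's min-x is 0; gap = 0 mm.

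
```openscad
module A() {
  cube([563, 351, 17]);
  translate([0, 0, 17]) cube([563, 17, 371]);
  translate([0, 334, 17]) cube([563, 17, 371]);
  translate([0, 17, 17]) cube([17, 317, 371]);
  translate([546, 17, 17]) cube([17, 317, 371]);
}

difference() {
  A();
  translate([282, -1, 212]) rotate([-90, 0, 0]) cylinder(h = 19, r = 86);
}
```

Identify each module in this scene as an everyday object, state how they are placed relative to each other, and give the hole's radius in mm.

A is an open box. The open box has a circular hole through its front wall. The hole's radius is 86 mm.

The subtracted cylinder has r = 86 mm.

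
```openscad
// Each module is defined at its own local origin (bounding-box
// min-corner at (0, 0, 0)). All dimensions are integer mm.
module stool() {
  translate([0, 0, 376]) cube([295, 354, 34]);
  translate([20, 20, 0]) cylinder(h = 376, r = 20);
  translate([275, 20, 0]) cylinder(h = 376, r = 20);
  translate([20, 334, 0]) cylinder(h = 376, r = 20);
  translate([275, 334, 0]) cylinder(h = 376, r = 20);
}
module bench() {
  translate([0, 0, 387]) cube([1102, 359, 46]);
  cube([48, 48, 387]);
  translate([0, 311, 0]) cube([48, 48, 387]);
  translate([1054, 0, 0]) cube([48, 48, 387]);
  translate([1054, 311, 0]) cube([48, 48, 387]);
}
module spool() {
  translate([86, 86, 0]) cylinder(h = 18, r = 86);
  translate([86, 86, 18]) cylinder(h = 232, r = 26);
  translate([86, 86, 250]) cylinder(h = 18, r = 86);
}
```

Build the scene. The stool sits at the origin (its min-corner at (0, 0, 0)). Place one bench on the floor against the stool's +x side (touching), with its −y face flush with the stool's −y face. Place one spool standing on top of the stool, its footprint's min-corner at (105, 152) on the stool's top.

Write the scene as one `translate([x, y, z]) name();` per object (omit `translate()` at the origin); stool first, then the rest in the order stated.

stool();
translate([295, 0, 0]) bench();
translate([105, 152, 410]) spool();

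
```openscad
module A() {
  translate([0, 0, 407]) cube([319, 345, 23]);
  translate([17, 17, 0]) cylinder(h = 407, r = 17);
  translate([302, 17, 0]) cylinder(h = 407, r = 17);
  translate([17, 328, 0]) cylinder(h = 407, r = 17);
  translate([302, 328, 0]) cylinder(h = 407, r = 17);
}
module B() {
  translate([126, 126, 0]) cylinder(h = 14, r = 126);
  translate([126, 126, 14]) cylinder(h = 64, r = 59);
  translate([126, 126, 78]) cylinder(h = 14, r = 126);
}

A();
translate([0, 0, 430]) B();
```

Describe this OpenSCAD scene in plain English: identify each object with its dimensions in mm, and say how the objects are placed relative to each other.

A is a four-legged stool. The seat is 319×345 mm, 23 mm thick, top at z = 430 mm. It stands on four round legs, each 34 mm in diameter, from z = 0 to the seat underside, each leg's axis is inset half a diameter from the nearest pair of seat edges (so the leg's bounding box is flush with the corner).

B is a spool: two coaxial disc flanges of radius 126 mm and thickness 14 mm, joined by a core cylinder of radius 59 mm and height 64 mm. The lower flange rests on z = 0 and the three cylinders share a vertical axis.

The spool is on top of the stool.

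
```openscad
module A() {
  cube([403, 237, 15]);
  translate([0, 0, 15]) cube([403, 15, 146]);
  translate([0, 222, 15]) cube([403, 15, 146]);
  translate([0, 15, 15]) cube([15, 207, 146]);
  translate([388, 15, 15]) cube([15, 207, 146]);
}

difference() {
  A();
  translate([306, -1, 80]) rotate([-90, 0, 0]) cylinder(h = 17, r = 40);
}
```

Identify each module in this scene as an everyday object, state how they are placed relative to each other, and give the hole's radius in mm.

The subtracted cylinder has r = 40 mm.

A is an open box. The open box has a circular hole through its front wall. The hole's radius is 40 mm.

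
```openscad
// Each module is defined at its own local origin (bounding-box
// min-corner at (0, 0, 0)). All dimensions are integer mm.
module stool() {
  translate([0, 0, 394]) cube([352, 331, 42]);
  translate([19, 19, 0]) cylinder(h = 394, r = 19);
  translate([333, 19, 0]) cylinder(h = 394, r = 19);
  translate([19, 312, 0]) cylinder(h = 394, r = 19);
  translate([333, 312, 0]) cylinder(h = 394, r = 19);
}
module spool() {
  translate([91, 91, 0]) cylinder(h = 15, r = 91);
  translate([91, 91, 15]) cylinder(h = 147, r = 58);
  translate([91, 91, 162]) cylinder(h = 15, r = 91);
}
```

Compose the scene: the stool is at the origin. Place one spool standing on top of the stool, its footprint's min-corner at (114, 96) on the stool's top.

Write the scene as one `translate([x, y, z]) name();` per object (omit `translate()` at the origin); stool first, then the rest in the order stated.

stool();
translate([114, 96, 436]) spool();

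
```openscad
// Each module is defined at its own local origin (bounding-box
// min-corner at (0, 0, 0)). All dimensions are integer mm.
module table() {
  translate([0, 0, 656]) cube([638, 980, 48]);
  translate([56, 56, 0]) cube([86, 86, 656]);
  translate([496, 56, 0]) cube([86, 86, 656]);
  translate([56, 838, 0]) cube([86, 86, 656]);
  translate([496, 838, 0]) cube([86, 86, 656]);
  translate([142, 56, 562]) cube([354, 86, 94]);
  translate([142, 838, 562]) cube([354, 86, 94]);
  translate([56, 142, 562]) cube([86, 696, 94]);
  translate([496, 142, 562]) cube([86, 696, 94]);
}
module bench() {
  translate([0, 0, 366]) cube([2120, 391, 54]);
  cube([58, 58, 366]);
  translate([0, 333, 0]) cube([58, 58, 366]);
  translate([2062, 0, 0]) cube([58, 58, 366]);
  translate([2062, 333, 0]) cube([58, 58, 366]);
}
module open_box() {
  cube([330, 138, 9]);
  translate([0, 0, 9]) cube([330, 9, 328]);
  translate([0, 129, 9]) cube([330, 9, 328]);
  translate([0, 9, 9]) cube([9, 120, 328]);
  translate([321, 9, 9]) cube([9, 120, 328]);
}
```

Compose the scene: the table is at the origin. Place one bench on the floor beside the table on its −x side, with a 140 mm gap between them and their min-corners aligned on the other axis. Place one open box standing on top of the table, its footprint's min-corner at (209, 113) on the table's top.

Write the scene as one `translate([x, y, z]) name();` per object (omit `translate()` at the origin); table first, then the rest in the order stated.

table();
translate([-2260, 0, 0]) bench();
translate([209, 113, 704]) open_box();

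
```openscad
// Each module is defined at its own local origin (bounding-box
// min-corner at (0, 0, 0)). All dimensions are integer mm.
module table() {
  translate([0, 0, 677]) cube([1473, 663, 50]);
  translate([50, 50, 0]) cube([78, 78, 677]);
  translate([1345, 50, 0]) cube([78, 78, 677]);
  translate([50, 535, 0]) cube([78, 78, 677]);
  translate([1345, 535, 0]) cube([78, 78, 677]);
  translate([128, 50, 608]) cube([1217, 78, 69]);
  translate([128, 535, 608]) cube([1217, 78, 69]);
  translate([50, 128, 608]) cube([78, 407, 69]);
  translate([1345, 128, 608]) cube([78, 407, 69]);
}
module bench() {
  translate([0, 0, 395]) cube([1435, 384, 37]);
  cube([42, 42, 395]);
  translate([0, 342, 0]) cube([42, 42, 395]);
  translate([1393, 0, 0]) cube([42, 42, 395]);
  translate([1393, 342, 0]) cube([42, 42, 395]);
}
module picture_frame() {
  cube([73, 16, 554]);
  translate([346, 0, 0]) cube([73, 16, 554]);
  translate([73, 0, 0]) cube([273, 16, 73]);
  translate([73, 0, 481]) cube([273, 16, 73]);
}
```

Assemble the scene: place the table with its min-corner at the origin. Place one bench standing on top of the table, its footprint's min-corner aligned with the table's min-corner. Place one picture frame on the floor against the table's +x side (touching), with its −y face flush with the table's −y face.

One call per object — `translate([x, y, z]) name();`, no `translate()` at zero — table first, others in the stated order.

table();
translate([0, 0, 727]) bench();
translate([1473, 0, 0]) picture_frame();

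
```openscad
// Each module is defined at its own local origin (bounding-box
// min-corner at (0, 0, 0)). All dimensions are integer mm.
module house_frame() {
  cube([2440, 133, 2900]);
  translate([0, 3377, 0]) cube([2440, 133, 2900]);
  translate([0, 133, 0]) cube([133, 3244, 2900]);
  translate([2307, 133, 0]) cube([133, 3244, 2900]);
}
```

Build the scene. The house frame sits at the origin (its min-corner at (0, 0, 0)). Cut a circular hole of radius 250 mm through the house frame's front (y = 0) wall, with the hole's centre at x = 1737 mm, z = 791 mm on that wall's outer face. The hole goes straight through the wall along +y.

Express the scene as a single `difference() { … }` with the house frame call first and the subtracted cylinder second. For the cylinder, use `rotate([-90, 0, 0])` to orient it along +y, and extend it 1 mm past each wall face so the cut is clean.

difference() {
  house_frame();
  translate([1737, -1, 791]) rotate([-90, 0, 0]) cylinder(h = 135, r = 250);
}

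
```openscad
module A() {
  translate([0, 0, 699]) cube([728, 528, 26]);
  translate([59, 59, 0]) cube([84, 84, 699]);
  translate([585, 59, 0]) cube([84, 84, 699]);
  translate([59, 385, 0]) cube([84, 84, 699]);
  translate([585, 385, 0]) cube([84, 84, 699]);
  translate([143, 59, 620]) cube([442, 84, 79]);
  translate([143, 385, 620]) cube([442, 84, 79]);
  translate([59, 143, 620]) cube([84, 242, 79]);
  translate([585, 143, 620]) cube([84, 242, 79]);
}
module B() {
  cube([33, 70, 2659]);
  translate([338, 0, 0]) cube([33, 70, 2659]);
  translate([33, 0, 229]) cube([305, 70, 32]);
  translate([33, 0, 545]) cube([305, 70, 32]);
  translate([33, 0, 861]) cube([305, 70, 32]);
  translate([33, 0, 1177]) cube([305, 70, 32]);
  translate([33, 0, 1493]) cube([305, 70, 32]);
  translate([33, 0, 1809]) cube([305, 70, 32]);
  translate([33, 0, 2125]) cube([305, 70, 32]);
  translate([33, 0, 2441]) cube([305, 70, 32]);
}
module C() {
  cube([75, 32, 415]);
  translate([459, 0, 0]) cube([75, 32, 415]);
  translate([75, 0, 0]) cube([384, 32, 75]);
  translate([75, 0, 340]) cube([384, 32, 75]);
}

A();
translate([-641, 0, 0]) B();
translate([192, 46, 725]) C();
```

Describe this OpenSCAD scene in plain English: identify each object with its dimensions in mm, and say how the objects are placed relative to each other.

A is a table with a 728×528 mm rectangular top, 26 mm thick, top surface at z = 725 mm, supported by four 84×84 mm square legs, each inset 59 mm from the nearest pair of top edges, running from the floor. Four apron rails, 84 mm thick and 79 mm tall, run between adjacent legs with their top edges flush with the underside of the top and their outer faces flush with the legs' outer faces.

B is a wooden ladder with two side rails of 33×70 mm section and 2659 mm height, set 371 mm apart overall. Between them run 8 rectangular rungs (70 mm deep, 32 mm thick), front faces flush with the rails' −y face. The bottom of the first rung is 229 mm above the floor and each subsequent rung is 316 mm higher than the one below.

C is a picture frame with a 384×265 mm rectangular opening (x by z) and a uniform 75 mm border on every side. Frame depth is 32 mm along y. It is built from two vertical stiles running the full outside height and two horizontal rails spanning the gap between the stiles.

The ladder is on the floor beside the table on its −x side. The picture frame is on top of the table.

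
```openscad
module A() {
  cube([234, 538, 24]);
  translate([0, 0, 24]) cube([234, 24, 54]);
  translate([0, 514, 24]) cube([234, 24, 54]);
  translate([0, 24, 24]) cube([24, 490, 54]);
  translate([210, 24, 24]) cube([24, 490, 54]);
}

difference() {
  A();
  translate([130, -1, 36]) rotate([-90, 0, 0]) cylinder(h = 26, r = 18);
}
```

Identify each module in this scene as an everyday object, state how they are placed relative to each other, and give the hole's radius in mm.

A is an open box. The open box has a circular hole through its front wall. The hole's radius is 18 mm.

The subtracted cylinder has r = 18 mm.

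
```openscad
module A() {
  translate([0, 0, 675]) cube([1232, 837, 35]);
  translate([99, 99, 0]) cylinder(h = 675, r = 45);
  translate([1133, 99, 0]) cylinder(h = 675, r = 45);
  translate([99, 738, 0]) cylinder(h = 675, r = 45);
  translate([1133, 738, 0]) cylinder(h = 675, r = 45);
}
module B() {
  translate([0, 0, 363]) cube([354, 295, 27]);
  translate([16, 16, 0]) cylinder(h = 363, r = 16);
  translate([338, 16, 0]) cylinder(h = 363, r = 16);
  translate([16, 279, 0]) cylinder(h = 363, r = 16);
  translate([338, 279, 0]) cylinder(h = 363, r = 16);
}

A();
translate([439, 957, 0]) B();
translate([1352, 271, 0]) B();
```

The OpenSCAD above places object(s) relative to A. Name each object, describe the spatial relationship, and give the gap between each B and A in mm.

A is a table. B is a stool. Two stools sit around the table at the +y, +x sides. The gap between each stool and the table is 120 mm.

Each stool's nearest face is 120 mm from the table's bounding box.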